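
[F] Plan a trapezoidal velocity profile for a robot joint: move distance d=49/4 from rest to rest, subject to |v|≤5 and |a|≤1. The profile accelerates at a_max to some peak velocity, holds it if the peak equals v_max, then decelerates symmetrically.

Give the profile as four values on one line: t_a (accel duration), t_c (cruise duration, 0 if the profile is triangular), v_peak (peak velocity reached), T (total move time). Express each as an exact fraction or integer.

(v_max)²/a_max = 5²/1 = 25
49/4 < 25 → triangular
v_peak = √(49/4·1) = √(49/4) = 7/2
t_a = (7/2)/1 = 7/2; t_c = 0
T = 2·7/2 = 7

t_a=7/2 t_c=0 v_peak=7/2 T=7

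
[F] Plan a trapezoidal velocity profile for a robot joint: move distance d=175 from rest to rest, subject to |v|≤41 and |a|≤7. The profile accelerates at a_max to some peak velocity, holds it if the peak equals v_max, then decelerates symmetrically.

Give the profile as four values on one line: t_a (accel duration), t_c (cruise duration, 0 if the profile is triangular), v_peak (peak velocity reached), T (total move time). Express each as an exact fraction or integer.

(v_max)²/a_max = 41²/7 = 1681/7
175 < 1681/7 ⇒ no cruise
v_peak = √(175·7) = √1225 = 35
t_a = 35/7 = 5; t_c = 0
T = 2·5 = 10

t_a=5 t_c=0 v_peak=35 T=10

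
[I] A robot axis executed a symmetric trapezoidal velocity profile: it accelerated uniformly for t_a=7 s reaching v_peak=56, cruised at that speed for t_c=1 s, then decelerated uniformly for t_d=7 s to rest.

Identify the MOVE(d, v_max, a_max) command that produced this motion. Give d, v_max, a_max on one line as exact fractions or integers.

d=448 v_max=56 a_max=8

a_max = 56/7 = 8
d_a = ½·56·7 = 196; d_c = 56·1 = 56
d = 2·196 + 56 = 448
t_c = 1 > 0 so v_max = 56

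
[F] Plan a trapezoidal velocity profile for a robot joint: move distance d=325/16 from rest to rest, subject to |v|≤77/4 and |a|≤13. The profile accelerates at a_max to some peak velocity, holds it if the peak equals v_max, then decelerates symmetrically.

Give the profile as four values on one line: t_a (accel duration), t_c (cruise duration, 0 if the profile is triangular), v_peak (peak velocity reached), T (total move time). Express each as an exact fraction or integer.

t_a=5/4 t_c=0 v_peak=65/4 T=5/2

v_max²/a_max = (77/4)²/13 = 5929/208
325/16 < 5929/208 so t_c = 0
v_peak = √(325/16·13) = √(4225/16) = 65/4
t_a = (65/4)/13 = 5/4; t_c = 0
T = 2·5/4 = 5/2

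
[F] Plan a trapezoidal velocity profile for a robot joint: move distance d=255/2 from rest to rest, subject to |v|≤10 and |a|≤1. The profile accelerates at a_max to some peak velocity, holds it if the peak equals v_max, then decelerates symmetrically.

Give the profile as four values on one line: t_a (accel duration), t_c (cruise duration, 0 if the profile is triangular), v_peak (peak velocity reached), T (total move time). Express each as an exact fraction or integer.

(v_max)²/a_max = 10²/1 = 100
255/2 ≥ 100 ⇒ cruise phase
t_a = 10/1 = 10; v_peak = 10
d_cruise = 255/2 − 100 = 55/2; t_c = (55/2)/10 = 11/4
T = 2·10 + 11/4 = 91/4

t_a=10 t_c=11/4 v_peak=10 T=91/4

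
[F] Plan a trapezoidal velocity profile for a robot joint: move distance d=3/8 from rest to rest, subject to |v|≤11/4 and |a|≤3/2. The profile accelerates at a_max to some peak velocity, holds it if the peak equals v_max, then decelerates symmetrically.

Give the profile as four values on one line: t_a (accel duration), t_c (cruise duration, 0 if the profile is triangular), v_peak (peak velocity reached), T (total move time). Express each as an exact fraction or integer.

t_a=1/2 t_c=0 v_peak=3/4 T=1

(v_max)²/a_max = (11/4)²/(3/2) = 121/24
3/8 < 121/24 so t_c = 0
v_peak = √(3/8·3/2) = √(9/16) = 3/4
t_a = (3/4)/(3/2) = 1/2; t_c = 0
T = 2·1/2 = 1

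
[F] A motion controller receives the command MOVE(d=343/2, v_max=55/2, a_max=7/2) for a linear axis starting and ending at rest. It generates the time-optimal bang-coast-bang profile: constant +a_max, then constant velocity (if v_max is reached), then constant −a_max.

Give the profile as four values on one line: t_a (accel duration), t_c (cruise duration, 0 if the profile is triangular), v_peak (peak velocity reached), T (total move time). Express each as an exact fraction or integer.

t_a=7 t_c=0 v_peak=49/2 T=14

v_max²/a_max = (55/2)²/(7/2) = 3025/14
343/2 < 3025/14 so t_c = 0
v_peak = √(343/2·7/2) = √(2401/4) = 49/2
t_a = (49/2)/(7/2) = 7; t_c = 0
T = 2·7 = 14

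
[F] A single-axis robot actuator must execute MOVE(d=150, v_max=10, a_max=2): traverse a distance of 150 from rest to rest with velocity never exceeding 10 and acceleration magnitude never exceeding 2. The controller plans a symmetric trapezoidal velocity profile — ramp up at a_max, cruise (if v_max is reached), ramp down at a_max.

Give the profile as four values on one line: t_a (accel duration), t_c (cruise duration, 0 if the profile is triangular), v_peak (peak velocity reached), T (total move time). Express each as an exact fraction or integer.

v_max²/a_max = 10²/2 = 50
150 ≥ 50 → trapezoidal
t_a = 10/2 = 5; v_peak = 10
d_cruise = 150 − 50 = 100; t_c = 100/10 = 10
T = 2·5 + 10 = 20

t_a=5 t_c=10 v_peak=10 T=20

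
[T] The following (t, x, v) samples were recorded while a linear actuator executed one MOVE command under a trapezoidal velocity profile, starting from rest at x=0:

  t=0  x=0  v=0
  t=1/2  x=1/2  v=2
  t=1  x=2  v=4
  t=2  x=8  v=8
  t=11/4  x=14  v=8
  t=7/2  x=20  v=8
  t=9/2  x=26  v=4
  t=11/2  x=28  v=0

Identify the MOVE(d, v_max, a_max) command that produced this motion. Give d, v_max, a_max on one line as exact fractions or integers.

final state: t=11/2, x=28, v=0 → d = 28
a_max = (2−0)/(1/2−0) = 4
max v = 8 over t∈[2,7/2] → v_max = 8
check: 8·(2+3/2) = 28 ✓

d=28 v_max=8 a_max=4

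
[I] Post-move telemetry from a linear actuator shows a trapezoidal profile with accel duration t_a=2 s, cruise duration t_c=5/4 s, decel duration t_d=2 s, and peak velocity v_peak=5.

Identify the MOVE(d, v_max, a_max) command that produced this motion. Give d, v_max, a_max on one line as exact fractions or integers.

a_max = 5/2
d_a = ½·5·2 = 5; d_c = 5·5/4 = 25/4
d = 2·5 + 25/4 = 65/4
t_c = 5/4 > 0 so v_max = 5

d=65/4 v_max=5 a_max=5/2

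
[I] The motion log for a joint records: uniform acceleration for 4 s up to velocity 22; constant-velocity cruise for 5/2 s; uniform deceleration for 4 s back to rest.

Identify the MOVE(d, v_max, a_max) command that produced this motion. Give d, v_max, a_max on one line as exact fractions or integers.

a_max = 22/4 = 11/2
d_a = ½·22·4 = 44; d_c = 22·5/2 = 55
d = 2·44 + 55 = 143
t_c = 5/2 > 0 so v_max = 22

d=143 v_max=22 a_max=11/2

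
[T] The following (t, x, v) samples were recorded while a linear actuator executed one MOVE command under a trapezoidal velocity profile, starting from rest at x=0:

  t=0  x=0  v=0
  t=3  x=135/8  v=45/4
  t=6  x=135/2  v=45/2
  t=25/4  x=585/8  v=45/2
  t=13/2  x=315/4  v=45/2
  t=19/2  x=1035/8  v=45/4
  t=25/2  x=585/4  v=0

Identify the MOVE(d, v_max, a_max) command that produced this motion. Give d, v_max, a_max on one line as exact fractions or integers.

final state: t=25/2, x=585/4, v=0 → d = 585/4
a_max = (45/4−0)/(3−0) = 15/4
max v = 45/2 over t∈[6,13/2] → v_max = 45/2
check: 45/2·(6+1/2) = 585/4 ✓

d=585/4 v_max=45/2 a_max=15/4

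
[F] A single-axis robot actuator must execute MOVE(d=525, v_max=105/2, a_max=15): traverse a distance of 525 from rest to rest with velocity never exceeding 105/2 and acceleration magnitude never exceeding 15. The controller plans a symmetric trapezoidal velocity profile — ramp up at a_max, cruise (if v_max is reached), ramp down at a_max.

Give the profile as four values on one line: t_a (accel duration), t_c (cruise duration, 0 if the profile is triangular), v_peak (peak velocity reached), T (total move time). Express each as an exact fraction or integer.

v_max²/a_max = (105/2)²/15 = 735/4
525 ≥ 735/4 so v_max reached
t_a = (105/2)/15 = 7/2; v_peak = 105/2
d_cruise = 525 − 735/4 = 1365/4; t_c = (1365/4)/(105/2) = 13/2
T = 2·7/2 + 13/2 = 27/2

t_a=7/2 t_c=13/2 v_peak=105/2 T=27/2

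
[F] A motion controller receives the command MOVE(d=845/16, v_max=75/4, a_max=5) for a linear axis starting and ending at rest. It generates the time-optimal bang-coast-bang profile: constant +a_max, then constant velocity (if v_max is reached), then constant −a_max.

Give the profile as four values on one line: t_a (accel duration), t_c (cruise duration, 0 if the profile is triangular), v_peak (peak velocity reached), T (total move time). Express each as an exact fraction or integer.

t_a=13/4 t_c=0 v_peak=65/4 T=13/2

v_max²/a_max = (75/4)²/5 = 1125/16
845/16 < 1125/16 ⇒ no cruise
v_peak = √(845/16·5) = √(4225/16) = 65/4
t_a = (65/4)/5 = 13/4; t_c = 0
T = 2·13/4 = 13/2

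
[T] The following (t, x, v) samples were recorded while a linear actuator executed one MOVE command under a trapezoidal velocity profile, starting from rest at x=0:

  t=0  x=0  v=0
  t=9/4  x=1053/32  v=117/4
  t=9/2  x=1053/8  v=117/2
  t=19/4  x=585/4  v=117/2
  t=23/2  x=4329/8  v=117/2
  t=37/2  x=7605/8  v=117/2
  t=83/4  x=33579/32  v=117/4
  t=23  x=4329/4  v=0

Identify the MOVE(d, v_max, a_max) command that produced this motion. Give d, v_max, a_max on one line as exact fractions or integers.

d=4329/4 v_max=117/2 a_max=13

final state: t=23, x=4329/4, v=0 → d = 4329/4
a_max = (117/4−0)/(9/4−0) = 13
max v = 117/2 over t∈[9/2,37/2] → v_max = 117/2
check: 117/2·(9/2+14) = 4329/4 ✓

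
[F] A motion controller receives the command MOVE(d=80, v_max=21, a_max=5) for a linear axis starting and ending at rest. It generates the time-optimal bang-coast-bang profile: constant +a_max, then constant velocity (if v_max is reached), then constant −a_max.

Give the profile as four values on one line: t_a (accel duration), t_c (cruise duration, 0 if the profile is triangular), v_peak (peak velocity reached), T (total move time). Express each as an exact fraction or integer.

t_a=4 t_c=0 v_peak=20 T=8

vₘ²/aₘ = 21²/5 = 441/5
80 < 441/5 so t_c = 0
v_peak = √(80·5) = √400 = 20
t_a = 20/5 = 4; t_c = 0
T = 2·4 = 8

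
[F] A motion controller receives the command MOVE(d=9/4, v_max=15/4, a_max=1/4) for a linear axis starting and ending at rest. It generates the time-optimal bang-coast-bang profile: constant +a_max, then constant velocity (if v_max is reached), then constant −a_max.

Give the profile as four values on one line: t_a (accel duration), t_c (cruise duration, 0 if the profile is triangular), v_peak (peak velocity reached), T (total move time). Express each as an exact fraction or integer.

t_a=3 t_c=0 v_peak=3/4 T=6

v_max²/a_max = (15/4)²/(1/4) = 225/4
9/4 < 225/4 so t_c = 0
v_peak = √(9/4·1/4) = √(9/16) = 3/4
t_a = (3/4)/(1/4) = 3; t_c = 0
T = 2·3 = 6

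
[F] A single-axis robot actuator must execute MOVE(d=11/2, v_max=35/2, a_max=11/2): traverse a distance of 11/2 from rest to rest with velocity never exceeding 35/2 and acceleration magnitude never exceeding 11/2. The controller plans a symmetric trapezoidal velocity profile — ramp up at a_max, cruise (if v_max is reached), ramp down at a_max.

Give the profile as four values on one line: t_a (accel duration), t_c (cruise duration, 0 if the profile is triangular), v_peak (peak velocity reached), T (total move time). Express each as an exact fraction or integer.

t_a=1 t_c=0 v_peak=11/2 T=2

v_max²/a_max = (35/2)²/(11/2) = 1225/22
11/2 < 1225/22 → triangular
v_peak = √(11/2·11/2) = √(121/4) = 11/2
t_a = (11/2)/(11/2) = 1; t_c = 0
T = 2·1 = 2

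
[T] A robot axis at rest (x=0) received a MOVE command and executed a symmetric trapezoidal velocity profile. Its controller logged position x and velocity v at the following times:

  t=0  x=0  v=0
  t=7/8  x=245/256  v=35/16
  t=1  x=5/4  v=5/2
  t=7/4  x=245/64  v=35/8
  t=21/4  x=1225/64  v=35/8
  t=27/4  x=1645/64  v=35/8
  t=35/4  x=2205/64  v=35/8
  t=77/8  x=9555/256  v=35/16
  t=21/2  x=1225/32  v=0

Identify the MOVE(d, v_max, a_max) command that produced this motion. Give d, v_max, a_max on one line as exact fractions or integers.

d=1225/32 v_max=35/8 a_max=5/2

final state: t=21/2, x=1225/32, v=0 → d = 1225/32
a_max = (35/16−0)/(7/8−0) = 5/2
max v = 35/8 over t∈[7/4,35/4] → v_max = 35/8
check: 35/8·(7/4+7) = 1225/32 ✓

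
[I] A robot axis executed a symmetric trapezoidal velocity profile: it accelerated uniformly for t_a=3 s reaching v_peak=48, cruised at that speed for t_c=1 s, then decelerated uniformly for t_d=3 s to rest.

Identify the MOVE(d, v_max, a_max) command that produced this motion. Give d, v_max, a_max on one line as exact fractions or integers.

d=192 v_max=48 a_max=16

a_max = 48/3 = 16
d_a = ½·48·3 = 72; d_c = 48·1 = 48
d = 2·72 + 48 = 192
t_c = 1 > 0 → v_max = v_peak = 48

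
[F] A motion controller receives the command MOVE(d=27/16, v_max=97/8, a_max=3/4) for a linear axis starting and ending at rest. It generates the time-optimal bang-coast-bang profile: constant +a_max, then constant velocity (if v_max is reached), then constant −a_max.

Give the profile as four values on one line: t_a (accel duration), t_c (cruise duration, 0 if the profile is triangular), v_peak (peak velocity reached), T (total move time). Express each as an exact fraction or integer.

t_a=3/2 t_c=0 v_peak=9/8 T=3

(v_max)²/a_max = (97/8)²/(3/4) = 9409/48
27/16 < 9409/48 so t_c = 0
v_peak = √(27/16·3/4) = √(81/64) = 9/8
t_a = (9/8)/(3/4) = 3/2; t_c = 0
T = 2·3/2 = 3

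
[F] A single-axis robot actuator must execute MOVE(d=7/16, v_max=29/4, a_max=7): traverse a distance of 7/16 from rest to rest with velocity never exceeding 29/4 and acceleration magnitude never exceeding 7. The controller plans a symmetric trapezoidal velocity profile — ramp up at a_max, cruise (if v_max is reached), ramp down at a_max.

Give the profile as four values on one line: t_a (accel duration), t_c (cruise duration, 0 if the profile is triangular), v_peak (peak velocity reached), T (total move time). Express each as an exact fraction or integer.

t_a=1/4 t_c=0 v_peak=7/4 T=1/2

(v_max)²/a_max = (29/4)²/7 = 841/112
7/16 < 841/112 → triangular
v_peak = √(7/16·7) = √(49/16) = 7/4
t_a = (7/4)/7 = 1/4; t_c = 0
T = 2·1/4 = 1/2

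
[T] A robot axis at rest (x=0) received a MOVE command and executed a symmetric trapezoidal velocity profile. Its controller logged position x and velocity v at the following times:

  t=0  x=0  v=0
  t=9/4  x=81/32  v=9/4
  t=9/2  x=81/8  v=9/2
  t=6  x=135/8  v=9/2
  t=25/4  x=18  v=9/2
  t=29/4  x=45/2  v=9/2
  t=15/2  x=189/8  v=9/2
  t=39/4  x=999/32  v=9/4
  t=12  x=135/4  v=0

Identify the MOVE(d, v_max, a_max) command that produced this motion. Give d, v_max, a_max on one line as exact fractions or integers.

final state: t=12, x=135/4, v=0 → d = 135/4
a_max = (9/4−0)/(9/4−0) = 1
max v = 9/2 over t∈[9/2,15/2] → v_max = 9/2
check: 9/2·(9/2+3) = 135/4 ✓

d=135/4 v_max=9/2 a_max=1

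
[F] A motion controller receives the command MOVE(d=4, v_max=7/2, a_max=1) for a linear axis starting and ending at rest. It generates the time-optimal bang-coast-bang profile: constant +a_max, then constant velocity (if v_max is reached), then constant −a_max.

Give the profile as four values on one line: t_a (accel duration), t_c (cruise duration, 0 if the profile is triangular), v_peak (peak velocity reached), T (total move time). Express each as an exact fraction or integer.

t_a=2 t_c=0 v_peak=2 T=4

vₘ²/aₘ = (7/2)²/1 = 49/4
4 < 49/4 → triangular
v_peak = √(4·1) = √4 = 2
t_a = 2/1 = 2; t_c = 0
T = 2·2 = 4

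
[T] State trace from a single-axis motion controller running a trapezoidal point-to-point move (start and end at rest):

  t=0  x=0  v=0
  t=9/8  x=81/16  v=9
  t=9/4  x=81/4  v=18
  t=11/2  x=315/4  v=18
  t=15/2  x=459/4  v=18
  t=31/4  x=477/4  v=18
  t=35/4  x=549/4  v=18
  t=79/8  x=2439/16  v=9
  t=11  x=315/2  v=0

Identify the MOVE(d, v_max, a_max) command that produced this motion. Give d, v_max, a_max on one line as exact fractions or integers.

final state: t=11, x=315/2, v=0 → d = 315/2
a_max = (9−0)/(9/8−0) = 8
max v = 18 over t∈[9/4,35/4] → v_max = 18
check: 18·(9/4+13/2) = 315/2 ✓

d=315/2 v_max=18 a_max=8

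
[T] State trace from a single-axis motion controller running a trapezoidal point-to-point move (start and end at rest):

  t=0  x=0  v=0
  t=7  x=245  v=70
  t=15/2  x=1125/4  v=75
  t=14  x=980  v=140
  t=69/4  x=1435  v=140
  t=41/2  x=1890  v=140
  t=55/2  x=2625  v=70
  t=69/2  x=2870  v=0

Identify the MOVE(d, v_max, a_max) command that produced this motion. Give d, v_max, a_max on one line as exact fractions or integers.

d=2870 v_max=140 a_max=10

final state: t=69/2, x=2870, v=0 → d = 2870
a_max = (70−0)/(7−0) = 10
max v = 140 over t∈[14,41/2] → v_max = 140
check: 140·(14+13/2) = 2870 ✓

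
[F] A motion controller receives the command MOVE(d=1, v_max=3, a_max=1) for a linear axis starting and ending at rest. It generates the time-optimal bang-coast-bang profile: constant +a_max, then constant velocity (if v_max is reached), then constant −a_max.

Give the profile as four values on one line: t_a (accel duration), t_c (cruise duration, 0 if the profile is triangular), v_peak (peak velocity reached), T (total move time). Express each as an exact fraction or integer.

t_a=1 t_c=0 v_peak=1 T=2

vₘ²/aₘ = 3²/1 = 9
1 < 9 ⇒ no cruise
v_peak = √(1·1) = √1 = 1
t_a = 1/1 = 1; t_c = 0
T = 2·1 = 2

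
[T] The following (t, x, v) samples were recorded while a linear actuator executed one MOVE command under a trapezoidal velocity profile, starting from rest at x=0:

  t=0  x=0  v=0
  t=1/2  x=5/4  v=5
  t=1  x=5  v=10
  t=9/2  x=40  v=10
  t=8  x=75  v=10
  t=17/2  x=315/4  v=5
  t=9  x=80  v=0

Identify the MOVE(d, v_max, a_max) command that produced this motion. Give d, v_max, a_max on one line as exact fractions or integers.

final state: t=9, x=80, v=0 → d = 80
a_max = (5−0)/(1/2−0) = 10
max v = 10 over t∈[1,8] → v_max = 10
check: 10·(1+7) = 80 ✓

d=80 v_max=10 a_max=10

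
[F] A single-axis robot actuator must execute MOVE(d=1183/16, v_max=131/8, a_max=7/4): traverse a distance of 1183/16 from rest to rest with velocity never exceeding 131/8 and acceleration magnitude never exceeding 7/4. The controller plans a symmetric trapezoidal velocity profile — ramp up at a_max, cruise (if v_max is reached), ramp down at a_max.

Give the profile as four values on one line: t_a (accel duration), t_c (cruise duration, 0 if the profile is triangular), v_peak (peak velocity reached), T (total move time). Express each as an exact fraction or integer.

t_a=13/2 t_c=0 v_peak=91/8 T=13

v_max²/a_max = (131/8)²/(7/4) = 17161/112
1183/16 < 17161/112 ⇒ no cruise
v_peak = √(1183/16·7/4) = √(8281/64) = 91/8
t_a = (91/8)/(7/4) = 13/2; t_c = 0
T = 2·13/2 = 13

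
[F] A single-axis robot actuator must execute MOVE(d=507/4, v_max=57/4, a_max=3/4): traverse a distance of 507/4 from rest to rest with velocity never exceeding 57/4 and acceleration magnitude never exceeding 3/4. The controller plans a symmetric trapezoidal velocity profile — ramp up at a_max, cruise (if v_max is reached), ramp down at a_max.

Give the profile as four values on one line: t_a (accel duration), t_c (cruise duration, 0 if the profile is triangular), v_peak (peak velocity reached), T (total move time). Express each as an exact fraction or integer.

(v_max)²/a_max = (57/4)²/(3/4) = 1083/4
507/4 < 1083/4 so t_c = 0
v_peak = √(507/4·3/4) = √(1521/16) = 39/4
t_a = (39/4)/(3/4) = 13; t_c = 0
T = 2·13 = 26

t_a=13 t_c=0 v_peak=39/4 T=26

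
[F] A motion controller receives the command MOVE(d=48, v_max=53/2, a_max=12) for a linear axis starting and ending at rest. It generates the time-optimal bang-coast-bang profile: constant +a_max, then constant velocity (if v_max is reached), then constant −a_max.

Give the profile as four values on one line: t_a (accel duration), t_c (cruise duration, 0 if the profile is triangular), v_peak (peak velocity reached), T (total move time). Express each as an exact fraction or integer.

t_a=2 t_c=0 v_peak=24 T=4

(v_max)²/a_max = (53/2)²/12 = 2809/48
48 < 2809/48 ⇒ no cruise
v_peak = √(48·12) = √576 = 24
t_a = 24/12 = 2; t_c = 0
T = 2·2 = 4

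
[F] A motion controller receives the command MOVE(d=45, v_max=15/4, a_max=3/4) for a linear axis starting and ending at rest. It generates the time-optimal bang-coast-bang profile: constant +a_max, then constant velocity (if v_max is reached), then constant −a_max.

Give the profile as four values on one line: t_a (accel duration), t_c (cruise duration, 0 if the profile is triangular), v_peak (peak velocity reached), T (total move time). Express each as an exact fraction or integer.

t_a=5 t_c=7 v_peak=15/4 T=17

vₘ²/aₘ = (15/4)²/(3/4) = 75/4
45 ≥ 75/4 → trapezoidal
t_a = (15/4)/(3/4) = 5; v_peak = 15/4
d_cruise = 45 − 75/4 = 105/4; t_c = (105/4)/(15/4) = 7
T = 2·5 + 7 = 17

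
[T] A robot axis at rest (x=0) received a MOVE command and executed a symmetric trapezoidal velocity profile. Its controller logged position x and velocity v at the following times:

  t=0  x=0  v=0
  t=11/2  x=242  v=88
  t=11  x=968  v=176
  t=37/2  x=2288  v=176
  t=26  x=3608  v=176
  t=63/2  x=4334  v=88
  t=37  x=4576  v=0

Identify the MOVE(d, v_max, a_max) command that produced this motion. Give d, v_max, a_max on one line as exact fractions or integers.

final state: t=37, x=4576, v=0 → d = 4576
a_max = (88−0)/(11/2−0) = 16
max v = 176 over t∈[11,26] → v_max = 176
check: 176·(11+15) = 4576 ✓

d=4576 v_max=176 a_max=16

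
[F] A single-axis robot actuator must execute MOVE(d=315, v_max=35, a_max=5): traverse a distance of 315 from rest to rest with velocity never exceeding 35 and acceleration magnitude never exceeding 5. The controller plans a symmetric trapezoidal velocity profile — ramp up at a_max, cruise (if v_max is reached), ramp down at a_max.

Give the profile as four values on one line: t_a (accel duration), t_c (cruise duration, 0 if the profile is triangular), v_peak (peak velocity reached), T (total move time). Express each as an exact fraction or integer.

t_a=7 t_c=2 v_peak=35 T=16

(v_max)²/a_max = 35²/5 = 245
315 ≥ 245 ⇒ cruise phase
t_a = 35/5 = 7; v_peak = 35
d_cruise = 315 − 245 = 70; t_c = 70/35 = 2
T = 2·7 + 2 = 16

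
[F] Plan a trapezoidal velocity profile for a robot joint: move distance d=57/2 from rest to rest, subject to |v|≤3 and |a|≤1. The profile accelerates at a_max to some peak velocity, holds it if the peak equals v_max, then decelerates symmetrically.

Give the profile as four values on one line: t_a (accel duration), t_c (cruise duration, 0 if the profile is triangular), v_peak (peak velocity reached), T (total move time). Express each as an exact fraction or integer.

t_a=3 t_c=13/2 v_peak=3 T=25/2

vₘ²/aₘ = 3²/1 = 9
57/2 ≥ 9 so v_max reached
t_a = 3/1 = 3; v_peak = 3
d_cruise = 57/2 − 9 = 39/2; t_c = (39/2)/3 = 13/2
T = 2·3 + 13/2 = 25/2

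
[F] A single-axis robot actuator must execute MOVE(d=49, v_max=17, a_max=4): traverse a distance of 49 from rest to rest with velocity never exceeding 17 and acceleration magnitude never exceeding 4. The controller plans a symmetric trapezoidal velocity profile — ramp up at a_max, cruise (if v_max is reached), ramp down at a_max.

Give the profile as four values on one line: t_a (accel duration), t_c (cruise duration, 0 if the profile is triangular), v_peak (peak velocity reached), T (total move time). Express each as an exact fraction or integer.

t_a=7/2 t_c=0 v_peak=14 T=7

v_max²/a_max = 17²/4 = 289/4
49 < 289/4 ⇒ no cruise
v_peak = √(49·4) = √196 = 14
t_a = 14/4 = 7/2; t_c = 0
T = 2·7/2 = 7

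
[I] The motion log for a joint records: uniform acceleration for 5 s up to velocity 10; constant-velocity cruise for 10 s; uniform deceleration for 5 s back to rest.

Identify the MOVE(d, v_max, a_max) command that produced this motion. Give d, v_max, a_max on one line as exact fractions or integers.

a_max = 10/5 = 2
d_a = ½·10·5 = 25; d_c = 10·10 = 100
d = 2·25 + 100 = 150
t_c = 10 > 0 → v_max = v_peak = 10

d=150 v_max=10 a_max=2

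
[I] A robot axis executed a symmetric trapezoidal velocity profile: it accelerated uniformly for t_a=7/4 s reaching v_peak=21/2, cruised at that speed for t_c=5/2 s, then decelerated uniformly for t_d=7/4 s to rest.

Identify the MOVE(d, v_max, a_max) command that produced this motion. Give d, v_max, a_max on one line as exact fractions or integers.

a_max = (21/2)/(7/4) = 6
d_a = ½·21/2·7/4 = 147/16; d_c = 21/2·5/2 = 105/4
d = 2·147/16 + 105/4 = 357/8
t_c = 5/2 > 0 ⇒ limit active, v_max = 21/2

d=357/8 v_max=21/2 a_max=6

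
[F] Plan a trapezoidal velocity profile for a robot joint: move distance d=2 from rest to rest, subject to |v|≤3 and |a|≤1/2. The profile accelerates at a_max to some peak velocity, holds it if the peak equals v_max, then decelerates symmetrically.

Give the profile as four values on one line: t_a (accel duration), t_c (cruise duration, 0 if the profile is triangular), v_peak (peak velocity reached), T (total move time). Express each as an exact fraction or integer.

t_a=2 t_c=0 v_peak=1 T=4

v_max²/a_max = 3²/(1/2) = 18
2 < 18 ⇒ no cruise
v_peak = √(2·1/2) = √1 = 1
t_a = 1/(1/2) = 2; t_c = 0
T = 2·2 = 4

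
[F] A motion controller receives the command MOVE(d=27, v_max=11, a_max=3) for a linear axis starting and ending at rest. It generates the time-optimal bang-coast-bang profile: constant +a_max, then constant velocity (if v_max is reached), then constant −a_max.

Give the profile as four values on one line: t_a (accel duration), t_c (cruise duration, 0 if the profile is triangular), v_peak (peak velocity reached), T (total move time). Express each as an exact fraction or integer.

(v_max)²/a_max = 11²/3 = 121/3
27 < 121/3 → triangular
v_peak = √(27·3) = √81 = 9
t_a = 9/3 = 3; t_c = 0
T = 2·3 = 6

t_a=3 t_c=0 v_peak=9 T=6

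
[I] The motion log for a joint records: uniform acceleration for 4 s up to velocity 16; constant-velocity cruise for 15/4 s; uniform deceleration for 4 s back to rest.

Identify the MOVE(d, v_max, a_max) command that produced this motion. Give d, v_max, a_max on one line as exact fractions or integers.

a_max = 16/4 = 4
d_a = ½·16·4 = 32; d_c = 16·15/4 = 60
d = 2·32 + 60 = 124
t_c = 15/4 > 0 → v_max = v_peak = 16

d=124 v_max=16 a_max=4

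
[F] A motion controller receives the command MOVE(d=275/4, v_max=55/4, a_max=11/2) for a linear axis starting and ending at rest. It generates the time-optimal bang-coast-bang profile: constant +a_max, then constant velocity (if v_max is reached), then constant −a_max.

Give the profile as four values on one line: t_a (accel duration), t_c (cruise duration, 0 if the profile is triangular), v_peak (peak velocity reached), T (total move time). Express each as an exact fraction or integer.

vₘ²/aₘ = (55/4)²/(11/2) = 275/8
275/4 ≥ 275/8 ⇒ cruise phase
t_a = (55/4)/(11/2) = 5/2; v_peak = 55/4
d_cruise = 275/4 − 275/8 = 275/8; t_c = (275/8)/(55/4) = 5/2
T = 2·5/2 + 5/2 = 15/2

t_a=5/2 t_c=5/2 v_peak=55/4 T=15/2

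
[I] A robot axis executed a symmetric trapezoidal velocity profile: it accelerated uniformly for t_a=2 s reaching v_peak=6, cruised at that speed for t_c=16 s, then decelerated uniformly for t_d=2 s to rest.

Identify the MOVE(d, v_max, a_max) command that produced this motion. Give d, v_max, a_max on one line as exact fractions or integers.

a_max = 6/2 = 3
d_a = ½·6·2 = 6; d_c = 6·16 = 96
d = 2·6 + 96 = 108
t_c = 16 > 0 → v_max = v_peak = 6

d=108 v_max=6 a_max=3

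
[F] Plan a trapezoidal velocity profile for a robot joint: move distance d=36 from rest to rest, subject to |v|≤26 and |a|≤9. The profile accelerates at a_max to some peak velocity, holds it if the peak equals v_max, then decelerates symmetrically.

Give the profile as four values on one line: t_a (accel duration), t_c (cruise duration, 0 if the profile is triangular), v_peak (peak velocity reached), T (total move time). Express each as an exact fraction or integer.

v_max²/a_max = 26²/9 = 676/9
36 < 676/9 → triangular
v_peak = √(36·9) = √324 = 18
t_a = 18/9 = 2; t_c = 0
T = 2·2 = 4

t_a=2 t_c=0 v_peak=18 T=4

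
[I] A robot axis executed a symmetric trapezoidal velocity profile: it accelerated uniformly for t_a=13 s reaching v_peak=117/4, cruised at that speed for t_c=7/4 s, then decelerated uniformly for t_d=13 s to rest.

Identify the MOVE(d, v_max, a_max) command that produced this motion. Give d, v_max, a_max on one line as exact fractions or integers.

d=6903/16 v_max=117/4 a_max=9/4

a_max = (117/4)/13 = 9/4
d_a = ½·117/4·13 = 1521/8; d_c = 117/4·7/4 = 819/16
d = 2·1521/8 + 819/16 = 6903/16
t_c = 7/4 > 0 ⇒ limit active, v_max = 117/4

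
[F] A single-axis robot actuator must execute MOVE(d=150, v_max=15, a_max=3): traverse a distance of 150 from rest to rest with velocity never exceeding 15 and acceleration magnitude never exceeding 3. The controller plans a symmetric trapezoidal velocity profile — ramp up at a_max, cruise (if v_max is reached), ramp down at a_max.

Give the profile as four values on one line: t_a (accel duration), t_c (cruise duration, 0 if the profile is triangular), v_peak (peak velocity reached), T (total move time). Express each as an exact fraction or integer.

t_a=5 t_c=5 v_peak=15 T=15

vₘ²/aₘ = 15²/3 = 75
150 ≥ 75 ⇒ cruise phase
t_a = 15/3 = 5; v_peak = 15
d_cruise = 150 − 75 = 75; t_c = 75/15 = 5
T = 2·5 + 5 = 15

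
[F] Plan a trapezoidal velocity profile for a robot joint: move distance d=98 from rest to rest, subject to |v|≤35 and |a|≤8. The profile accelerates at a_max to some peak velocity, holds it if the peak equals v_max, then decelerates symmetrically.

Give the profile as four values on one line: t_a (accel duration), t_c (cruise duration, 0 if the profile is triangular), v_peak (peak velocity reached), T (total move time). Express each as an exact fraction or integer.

vₘ²/aₘ = 35²/8 = 1225/8
98 < 1225/8 so t_c = 0
v_peak = √(98·8) = √784 = 28
t_a = 28/8 = 7/2; t_c = 0
T = 2·7/2 = 7

t_a=7/2 t_c=0 v_peak=28 T=7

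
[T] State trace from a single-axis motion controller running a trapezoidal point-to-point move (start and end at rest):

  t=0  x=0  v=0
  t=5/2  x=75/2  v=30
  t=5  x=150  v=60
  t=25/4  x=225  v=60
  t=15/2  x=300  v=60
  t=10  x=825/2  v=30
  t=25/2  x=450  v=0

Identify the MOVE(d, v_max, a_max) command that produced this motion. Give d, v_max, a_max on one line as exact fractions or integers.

final state: t=25/2, x=450, v=0 → d = 450
a_max = (30−0)/(5/2−0) = 12
max v = 60 over t∈[5,15/2] → v_max = 60
check: 60·(5+5/2) = 450 ✓

d=450 v_max=60 a_max=12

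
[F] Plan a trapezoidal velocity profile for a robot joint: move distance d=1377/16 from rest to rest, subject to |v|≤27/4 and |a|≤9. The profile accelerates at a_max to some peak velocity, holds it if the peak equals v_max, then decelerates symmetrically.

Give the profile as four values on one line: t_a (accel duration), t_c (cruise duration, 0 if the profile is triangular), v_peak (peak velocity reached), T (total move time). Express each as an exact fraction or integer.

t_a=3/4 t_c=12 v_peak=27/4 T=27/2

v_max²/a_max = (27/4)²/9 = 81/16
1377/16 ≥ 81/16 so v_max reached
t_a = (27/4)/9 = 3/4; v_peak = 27/4
d_cruise = 1377/16 − 81/16 = 81; t_c = 81/(27/4) = 12
T = 2·3/4 + 12 = 27/2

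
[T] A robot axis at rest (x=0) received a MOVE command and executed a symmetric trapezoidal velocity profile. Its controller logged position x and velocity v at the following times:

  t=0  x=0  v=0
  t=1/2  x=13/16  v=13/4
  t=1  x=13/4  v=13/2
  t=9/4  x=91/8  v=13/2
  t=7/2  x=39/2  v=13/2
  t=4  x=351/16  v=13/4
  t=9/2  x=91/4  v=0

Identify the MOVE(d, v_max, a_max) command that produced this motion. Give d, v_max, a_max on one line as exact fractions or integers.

d=91/4 v_max=13/2 a_max=13/2

final state: t=9/2, x=91/4, v=0 → d = 91/4
a_max = (13/4−0)/(1/2−0) = 13/2
max v = 13/2 over t∈[1,7/2] → v_max = 13/2
check: 13/2·(1+5/2) = 91/4 ✓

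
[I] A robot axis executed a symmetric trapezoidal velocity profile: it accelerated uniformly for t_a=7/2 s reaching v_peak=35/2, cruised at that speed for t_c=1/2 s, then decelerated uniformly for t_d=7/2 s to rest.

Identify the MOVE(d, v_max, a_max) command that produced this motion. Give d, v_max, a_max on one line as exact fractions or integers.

a_max = (35/2)/(7/2) = 5
d_a = ½·35/2·7/2 = 245/8; d_c = 35/2·1/2 = 35/4
d = 2·245/8 + 35/4 = 70
t_c = 1/2 > 0 ⇒ limit active, v_max = 35/2

d=70 v_max=35/2 a_max=5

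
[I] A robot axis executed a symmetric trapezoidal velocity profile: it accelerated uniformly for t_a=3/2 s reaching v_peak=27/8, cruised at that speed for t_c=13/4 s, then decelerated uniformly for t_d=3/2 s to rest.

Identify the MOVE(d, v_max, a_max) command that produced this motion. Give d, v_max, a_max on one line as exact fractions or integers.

a_max = (27/8)/(3/2) = 9/4
d_a = ½·27/8·3/2 = 81/32; d_c = 27/8·13/4 = 351/32
d = 2·81/32 + 351/32 = 513/32
t_c = 13/4 > 0 → v_max = v_peak = 27/8

d=513/32 v_max=27/8 a_max=9/4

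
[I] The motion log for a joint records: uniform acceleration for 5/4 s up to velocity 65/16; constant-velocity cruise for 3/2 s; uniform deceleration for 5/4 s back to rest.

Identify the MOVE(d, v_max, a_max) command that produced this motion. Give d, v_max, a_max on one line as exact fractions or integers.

d=715/64 v_max=65/16 a_max=13/4

a_max = (65/16)/(5/4) = 13/4
d_a = ½·65/16·5/4 = 325/128; d_c = 65/16·3/2 = 195/32
d = 2·325/128 + 195/32 = 715/64
t_c = 3/2 > 0 ⇒ limit active, v_max = 65/16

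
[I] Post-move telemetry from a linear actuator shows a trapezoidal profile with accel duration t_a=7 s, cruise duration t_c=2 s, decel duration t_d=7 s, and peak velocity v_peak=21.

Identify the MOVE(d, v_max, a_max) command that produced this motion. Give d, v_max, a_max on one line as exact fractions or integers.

a_max = 21/7 = 3
d_a = ½·21·7 = 147/2; d_c = 21·2 = 42
d = 2·147/2 + 42 = 189
t_c = 2 > 0 → v_max = v_peak = 21

d=189 v_max=21 a_max=3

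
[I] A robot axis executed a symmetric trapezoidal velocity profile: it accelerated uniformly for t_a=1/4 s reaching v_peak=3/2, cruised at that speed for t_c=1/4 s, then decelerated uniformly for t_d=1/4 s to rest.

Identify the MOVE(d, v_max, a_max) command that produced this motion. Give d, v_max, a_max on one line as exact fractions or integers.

a_max = (3/2)/(1/4) = 6
d_a = ½·3/2·1/4 = 3/16; d_c = 3/2·1/4 = 3/8
d = 2·3/16 + 3/8 = 3/4
t_c = 1/4 > 0 so v_max = 3/2

d=3/4 v_max=3/2 a_max=6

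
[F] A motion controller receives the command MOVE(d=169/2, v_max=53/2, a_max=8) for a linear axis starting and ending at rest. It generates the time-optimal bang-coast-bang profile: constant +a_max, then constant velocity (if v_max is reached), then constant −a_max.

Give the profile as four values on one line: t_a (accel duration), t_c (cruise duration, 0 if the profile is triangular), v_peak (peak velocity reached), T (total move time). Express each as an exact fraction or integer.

v_max²/a_max = (53/2)²/8 = 2809/32
169/2 < 2809/32 so t_c = 0
v_peak = √(169/2·8) = √676 = 26
t_a = 26/8 = 13/4; t_c = 0
T = 2·13/4 = 13/2

t_a=13/4 t_c=0 v_peak=26 T=13/2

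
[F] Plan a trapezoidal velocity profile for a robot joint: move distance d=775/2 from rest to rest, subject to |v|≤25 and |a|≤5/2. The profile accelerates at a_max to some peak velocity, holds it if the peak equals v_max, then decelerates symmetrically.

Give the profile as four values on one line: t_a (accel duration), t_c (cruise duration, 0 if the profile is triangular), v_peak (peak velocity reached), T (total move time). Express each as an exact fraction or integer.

t_a=10 t_c=11/2 v_peak=25 T=51/2

(v_max)²/a_max = 25²/(5/2) = 250
775/2 ≥ 250 ⇒ cruise phase
t_a = 25/(5/2) = 10; v_peak = 25
d_cruise = 775/2 − 250 = 275/2; t_c = (275/2)/25 = 11/2
T = 2·10 + 11/2 = 51/2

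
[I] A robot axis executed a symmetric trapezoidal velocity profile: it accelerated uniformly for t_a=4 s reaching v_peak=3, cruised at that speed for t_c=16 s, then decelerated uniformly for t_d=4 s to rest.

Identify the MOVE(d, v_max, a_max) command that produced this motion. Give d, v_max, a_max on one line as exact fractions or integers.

d=60 v_max=3 a_max=3/4

a_max = 3/4
d_a = ½·3·4 = 6; d_c = 3·16 = 48
d = 2·6 + 48 = 60
t_c = 16 > 0 so v_max = 3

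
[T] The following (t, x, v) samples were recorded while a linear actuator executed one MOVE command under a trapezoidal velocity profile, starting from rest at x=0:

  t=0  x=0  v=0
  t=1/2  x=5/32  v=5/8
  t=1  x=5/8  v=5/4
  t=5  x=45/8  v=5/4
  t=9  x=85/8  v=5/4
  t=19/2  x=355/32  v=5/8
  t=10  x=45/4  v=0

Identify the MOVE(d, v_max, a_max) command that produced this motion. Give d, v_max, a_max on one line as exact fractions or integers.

d=45/4 v_max=5/4 a_max=5/4

final state: t=10, x=45/4, v=0 → d = 45/4
a_max = (5/8−0)/(1/2−0) = 5/4
max v = 5/4 over t∈[1,9] → v_max = 5/4
check: 5/4·(1+8) = 45/4 ✓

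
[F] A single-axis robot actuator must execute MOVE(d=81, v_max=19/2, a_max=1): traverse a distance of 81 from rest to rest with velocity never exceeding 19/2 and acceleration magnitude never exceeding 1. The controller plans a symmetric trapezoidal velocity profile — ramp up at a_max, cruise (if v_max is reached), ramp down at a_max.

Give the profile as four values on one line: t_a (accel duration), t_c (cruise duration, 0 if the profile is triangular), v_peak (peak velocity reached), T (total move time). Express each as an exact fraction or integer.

t_a=9 t_c=0 v_peak=9 T=18

vₘ²/aₘ = (19/2)²/1 = 361/4
81 < 361/4 → triangular
v_peak = √(81·1) = √81 = 9
t_a = 9/1 = 9; t_c = 0
T = 2·9 = 18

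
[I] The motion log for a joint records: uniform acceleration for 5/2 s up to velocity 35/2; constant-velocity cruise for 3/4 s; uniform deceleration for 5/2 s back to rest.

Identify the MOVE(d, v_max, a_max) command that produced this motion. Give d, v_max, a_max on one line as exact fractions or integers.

d=455/8 v_max=35/2 a_max=7

a_max = (35/2)/(5/2) = 7
d_a = ½·35/2·5/2 = 175/8; d_c = 35/2·3/4 = 105/8
d = 2·175/8 + 105/8 = 455/8
t_c = 3/4 > 0 ⇒ limit active, v_max = 35/2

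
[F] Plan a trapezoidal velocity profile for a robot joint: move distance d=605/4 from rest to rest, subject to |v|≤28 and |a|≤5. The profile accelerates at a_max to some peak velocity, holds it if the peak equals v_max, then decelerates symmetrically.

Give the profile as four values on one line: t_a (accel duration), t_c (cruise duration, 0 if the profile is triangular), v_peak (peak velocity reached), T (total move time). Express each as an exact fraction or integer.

v_max²/a_max = 28²/5 = 784/5
605/4 < 784/5 → triangular
v_peak = √(605/4·5) = √(3025/4) = 55/2
t_a = (55/2)/5 = 11/2; t_c = 0
T = 2·11/2 = 11

t_a=11/2 t_c=0 v_peak=55/2 T=11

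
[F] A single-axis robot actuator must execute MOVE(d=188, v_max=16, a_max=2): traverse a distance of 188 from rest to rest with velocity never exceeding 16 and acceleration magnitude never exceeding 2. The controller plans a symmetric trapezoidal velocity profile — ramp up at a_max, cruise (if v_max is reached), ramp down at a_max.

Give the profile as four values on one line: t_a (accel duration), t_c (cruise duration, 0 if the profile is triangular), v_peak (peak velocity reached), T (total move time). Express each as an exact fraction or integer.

(v_max)²/a_max = 16²/2 = 128
188 ≥ 128 → trapezoidal
t_a = 16/2 = 8; v_peak = 16
d_cruise = 188 − 128 = 60; t_c = 60/16 = 15/4
T = 2·8 + 15/4 = 79/4

t_a=8 t_c=15/4 v_peak=16 T=79/4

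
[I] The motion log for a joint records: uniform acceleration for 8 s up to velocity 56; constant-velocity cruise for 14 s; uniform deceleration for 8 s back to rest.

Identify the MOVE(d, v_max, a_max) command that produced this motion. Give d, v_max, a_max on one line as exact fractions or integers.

d=1232 v_max=56 a_max=7

a_max = 56/8 = 7
d_a = ½·56·8 = 224; d_c = 56·14 = 784
d = 2·224 + 784 = 1232
t_c = 14 > 0 ⇒ limit active, v_max = 56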